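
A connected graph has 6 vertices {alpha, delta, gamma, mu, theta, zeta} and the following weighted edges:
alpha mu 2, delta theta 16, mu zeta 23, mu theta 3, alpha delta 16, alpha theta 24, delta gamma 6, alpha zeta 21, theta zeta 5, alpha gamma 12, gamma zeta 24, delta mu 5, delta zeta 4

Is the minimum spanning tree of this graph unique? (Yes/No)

Sort edges by weight, then run Kruskal:
alpha mu (2): add. Components now {theta} {alpha,mu} {zeta} {gamma} {delta}
mu theta (3): add. Components now {alpha,mu,theta} {zeta} {gamma} {delta}
delta zeta (4): add. Components now {alpha,mu,theta} {delta,zeta} {gamma}
delta mu (5): add. Components now {alpha,delta,mu,theta,zeta} {gamma}
theta zeta (5): skip — theta and zeta already connected.
delta gamma (6): add. Components now {alpha,delta,gamma,mu,theta,zeta}
Non-tree edge theta zeta has weight 5, equal to the heaviest edge on its tree cycle — swapping gives another MST of the same weight. Not unique.

No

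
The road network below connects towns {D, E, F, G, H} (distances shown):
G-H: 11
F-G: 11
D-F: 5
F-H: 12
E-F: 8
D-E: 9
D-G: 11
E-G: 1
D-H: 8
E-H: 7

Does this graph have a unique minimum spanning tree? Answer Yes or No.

Kruskal: consider edges lightest-first.
E-G (1): add. Components now {D} {E,G} {F} {H}
D-F (5): add. Components now {D,F} {E,G} {H}
E-H (7): add. Components now {D,F} {E,G,H}
D-H (8): add. Components now {D,E,F,G,H}
Non-tree edge E-F has weight 8, equal to the heaviest edge on its tree cycle — swapping gives another MST of the same weight. Not unique.

No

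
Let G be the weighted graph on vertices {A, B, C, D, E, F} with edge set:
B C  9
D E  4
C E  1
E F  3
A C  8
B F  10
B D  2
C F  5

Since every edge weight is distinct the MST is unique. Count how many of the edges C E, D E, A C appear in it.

3

Sort edges by weight, then run Kruskal:
C E (1): add. Components now {A} {B} {C,E} {D} {F}
B D (2): add. Components now {A} {B,D} {C,E} {F}
E F (3): add. Components now {A} {B,D} {C,E,F}
D E (4): add. Components now {A} {B,C,D,E,F}
C F (5): skip — C and F already connected.
A C (8): add. Components now {A,B,C,D,E,F}
MST edge set: {C E, B D, E F, D E, A C}.
Of the listed edges, {C E, D E, A C} are in the MST → 3.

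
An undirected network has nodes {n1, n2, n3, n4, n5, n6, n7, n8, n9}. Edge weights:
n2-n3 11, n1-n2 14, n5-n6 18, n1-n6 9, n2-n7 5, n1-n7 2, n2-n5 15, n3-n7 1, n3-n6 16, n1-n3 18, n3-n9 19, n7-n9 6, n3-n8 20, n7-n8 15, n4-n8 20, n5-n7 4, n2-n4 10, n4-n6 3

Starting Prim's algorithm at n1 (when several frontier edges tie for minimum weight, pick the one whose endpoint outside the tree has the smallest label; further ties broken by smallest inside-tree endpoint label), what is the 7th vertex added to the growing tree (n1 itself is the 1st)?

n6

Grow the tree from n1 using Prim:
Step 1: cheapest edge leaving the tree is n1-n7 (2); add n7.
Step 2: cheapest edge leaving the tree is n3-n7 (1); add n3.
Step 3: cheapest edge leaving the tree is n5-n7 (4); add n5.
Step 4: cheapest edge leaving the tree is n2-n7 (5); add n2.
Step 5: cheapest edge leaving the tree is n7-n9 (6); add n9.
Step 6: cheapest edge leaving the tree is n1-n6 (9); add n6.
Step 7: cheapest edge leaving the tree is n4-n6 (3); add n4.
Step 8: cheapest edge leaving the tree is n7-n8 (15); add n8.
Vertex order: n1, n7, n3, n5, n2, n9, n6, n4, n8. The 7th vertex is n6.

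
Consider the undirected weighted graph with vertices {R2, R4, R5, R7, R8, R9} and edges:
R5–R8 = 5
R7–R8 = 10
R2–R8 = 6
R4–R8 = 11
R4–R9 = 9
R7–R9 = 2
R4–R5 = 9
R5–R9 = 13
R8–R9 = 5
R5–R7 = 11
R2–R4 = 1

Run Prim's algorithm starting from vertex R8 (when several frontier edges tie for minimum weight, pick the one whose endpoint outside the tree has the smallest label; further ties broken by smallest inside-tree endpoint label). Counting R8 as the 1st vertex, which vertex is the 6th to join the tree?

Grow the tree from R8 using Prim:
Step 1: cheapest edge leaving the tree is R5–R8 (5); add R5.
Step 2: cheapest edge leaving the tree is R8–R9 (5); add R9.
Step 3: cheapest edge leaving the tree is R7–R9 (2); add R7.
Step 4: cheapest edge leaving the tree is R2–R8 (6); add R2.
Step 5: cheapest edge leaving the tree is R2–R4 (1); add R4.
Vertex order: R8, R5, R9, R7, R2, R4. The 6th vertex is R4.

R4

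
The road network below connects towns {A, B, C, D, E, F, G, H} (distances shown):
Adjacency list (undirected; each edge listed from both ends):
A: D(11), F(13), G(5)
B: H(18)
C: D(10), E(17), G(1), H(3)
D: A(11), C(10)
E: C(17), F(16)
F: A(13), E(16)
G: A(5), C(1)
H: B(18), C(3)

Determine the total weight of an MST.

66

Prim's algorithm from C:
Step 1: cheapest edge leaving the tree is C—G (1); add G.
Step 2: cheapest edge leaving the tree is C—H (3); add H.
Step 3: cheapest edge leaving the tree is A—G (5); add A.
Step 4: cheapest edge leaving the tree is C—D (10); add D.
Step 5: cheapest edge leaving the tree is A—F (13); add F.
Step 6: cheapest edge leaving the tree is E—F (16); add E.
Step 7: cheapest edge leaving the tree is B—H (18); add B.
MST edges: C—G, C—H, A—G, C—D, A—F, E—F, B—H; total weight 1+3+5+10+13+16+18 = 66.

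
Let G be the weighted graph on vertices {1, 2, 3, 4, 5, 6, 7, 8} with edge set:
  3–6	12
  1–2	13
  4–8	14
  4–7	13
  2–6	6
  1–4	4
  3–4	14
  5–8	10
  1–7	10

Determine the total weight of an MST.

Sort edges by weight, then run Kruskal:
1–4 (4): add — endpoints in different components.
2–6 (6): add — endpoints in different components.
1–7 (10): add — endpoints in different components.
5–8 (10): add — endpoints in different components.
3–6 (12): add — endpoints in different components.
1–2 (13): add — endpoints in different components.
4–7 (13): skip — 4 and 7 already connected.
3–4 (14): skip — 3 and 4 already connected.
4–8 (14): add — endpoints in different components.
MST edges: 1–4, 2–6, 1–7, 5–8, 3–6, 1–2, 4–8; total weight 4+6+10+10+12+13+14 = 69.

69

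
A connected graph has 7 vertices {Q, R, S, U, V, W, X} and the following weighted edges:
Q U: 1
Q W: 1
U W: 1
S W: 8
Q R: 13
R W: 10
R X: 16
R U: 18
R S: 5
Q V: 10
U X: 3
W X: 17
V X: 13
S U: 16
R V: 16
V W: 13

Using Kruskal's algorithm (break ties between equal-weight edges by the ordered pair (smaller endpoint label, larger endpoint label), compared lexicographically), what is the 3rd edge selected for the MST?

Sort edges by weight, then run Kruskal:
Q U (1): add. Components now {V} {S} {R} {Q,U} {W} {X}
Q W (1): add. Components now {V} {S} {R} {Q,U,W} {X}
U W (1): skip — W and U already connected.
U X (3): add. Components now {V} {S} {R} {Q,U,W,X}
R S (5): add. Components now {V} {R,S} {Q,U,W,X}
S W (8): add. Components now {V} {Q,R,S,U,W,X}
Q V (10): add. Components now {Q,R,S,U,V,W,X}
The 3rd edge added is U X.

U-X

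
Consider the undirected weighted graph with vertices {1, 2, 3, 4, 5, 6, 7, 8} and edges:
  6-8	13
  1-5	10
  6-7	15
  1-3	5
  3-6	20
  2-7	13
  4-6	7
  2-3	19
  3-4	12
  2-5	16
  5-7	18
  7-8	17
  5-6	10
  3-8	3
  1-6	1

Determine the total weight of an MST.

54

Sort edges by weight, then run Kruskal:
1-6 (1): add — endpoints in different components.
3-8 (3): add — endpoints in different components.
1-3 (5): add — endpoints in different components.
4-6 (7): add — endpoints in different components.
1-5 (10): add — endpoints in different components.
5-6 (10): skip — 5 and 6 already connected.
3-4 (12): skip — 3 and 4 already connected.
2-7 (13): add — endpoints in different components.
6-8 (13): skip — 6 and 8 already connected.
6-7 (15): add — endpoints in different components.
MST edges: 1-6, 3-8, 1-3, 4-6, 1-5, 2-7, 6-7; total weight 1+3+5+7+10+13+15 = 54.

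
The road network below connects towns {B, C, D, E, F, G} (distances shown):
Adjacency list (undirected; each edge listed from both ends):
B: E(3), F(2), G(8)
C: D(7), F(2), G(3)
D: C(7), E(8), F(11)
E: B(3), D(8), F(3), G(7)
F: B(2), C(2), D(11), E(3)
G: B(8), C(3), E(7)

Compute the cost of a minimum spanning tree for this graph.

Grow the tree from D using Prim:
Step 1: cheapest edge leaving the tree is C–D (7); add C.
Step 2: cheapest edge leaving the tree is C–F (2); add F.
Step 3: cheapest edge leaving the tree is B–F (2); add B.
Step 4: cheapest edge leaving the tree is B–E (3); add E.
Step 5: cheapest edge leaving the tree is C–G (3); add G.
MST edges: C–D, C–F, B–F, B–E, C–G; total weight 7+2+2+3+3 = 17.

17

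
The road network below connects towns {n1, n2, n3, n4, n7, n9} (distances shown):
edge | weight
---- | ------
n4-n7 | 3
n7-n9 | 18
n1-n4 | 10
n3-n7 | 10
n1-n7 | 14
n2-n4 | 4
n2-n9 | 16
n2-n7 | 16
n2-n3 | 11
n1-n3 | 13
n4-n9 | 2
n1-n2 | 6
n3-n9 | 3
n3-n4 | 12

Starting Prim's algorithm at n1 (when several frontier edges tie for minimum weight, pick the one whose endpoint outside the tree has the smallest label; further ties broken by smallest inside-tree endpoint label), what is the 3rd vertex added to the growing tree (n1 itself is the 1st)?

Prim, starting at n1.
Step 1: cheapest edge leaving the tree is n1-n2 (6); add n2.
Step 2: cheapest edge leaving the tree is n2-n4 (4); add n4.
Step 3: cheapest edge leaving the tree is n4-n9 (2); add n9.
Step 4: cheapest edge leaving the tree is n3-n9 (3); add n3.
Step 5: cheapest edge leaving the tree is n4-n7 (3); add n7.
Vertex order: n1, n2, n4, n9, n3, n7. The 3rd vertex is n4.

n4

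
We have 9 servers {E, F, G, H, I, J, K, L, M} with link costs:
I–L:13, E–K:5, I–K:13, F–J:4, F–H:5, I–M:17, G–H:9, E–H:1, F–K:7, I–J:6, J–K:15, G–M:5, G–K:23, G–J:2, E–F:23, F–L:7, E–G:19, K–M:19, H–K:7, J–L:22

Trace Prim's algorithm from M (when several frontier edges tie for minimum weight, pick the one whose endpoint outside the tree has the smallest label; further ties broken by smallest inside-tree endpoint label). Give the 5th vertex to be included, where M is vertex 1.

H

Prim's algorithm from M:
Step 1: cheapest edge leaving the tree is G–M (5); add G.
Step 2: cheapest edge leaving the tree is G–J (2); add J.
Step 3: cheapest edge leaving the tree is F–J (4); add F.
Step 4: cheapest edge leaving the tree is F–H (5); add H.
Step 5: cheapest edge leaving the tree is E–H (1); add E.
Step 6: cheapest edge leaving the tree is E–K (5); add K.
Step 7: cheapest edge leaving the tree is I–J (6); add I.
Step 8: cheapest edge leaving the tree is F–L (7); add L.
Vertex order: M, G, J, F, H, E, K, I, L. The 5th vertex is H.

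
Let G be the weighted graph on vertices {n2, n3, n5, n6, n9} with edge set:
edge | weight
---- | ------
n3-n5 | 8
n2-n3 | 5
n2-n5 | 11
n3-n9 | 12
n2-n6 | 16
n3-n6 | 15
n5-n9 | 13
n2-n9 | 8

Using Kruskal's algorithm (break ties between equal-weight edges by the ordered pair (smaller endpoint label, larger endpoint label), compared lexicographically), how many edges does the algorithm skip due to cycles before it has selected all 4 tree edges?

3

Sort edges by weight, then run Kruskal:
n2-n3 (5): add. Components now {n2,n3} {n5} {n9} {n6}
n2-n9 (8): add. Components now {n2,n3,n9} {n5} {n6}
n3-n5 (8): add. Components now {n2,n3,n5,n9} {n6}
n2-n5 (11): skip — n5 and n2 already connected.
n3-n9 (12): skip — n3 and n9 already connected.
n5-n9 (13): skip — n5 and n9 already connected.
n3-n6 (15): add. Components now {n2,n3,n5,n6,n9}
Edges rejected before the tree was complete: 3.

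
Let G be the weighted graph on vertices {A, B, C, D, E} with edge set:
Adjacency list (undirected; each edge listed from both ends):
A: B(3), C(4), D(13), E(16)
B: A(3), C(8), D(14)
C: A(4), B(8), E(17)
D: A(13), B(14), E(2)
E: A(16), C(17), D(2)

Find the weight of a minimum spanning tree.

22

Kruskal's algorithm — process edges by increasing weight (ties by edge label):
D—E (2): add — endpoints in different components.
A—B (3): add — endpoints in different components.
A—C (4): add — endpoints in different components.
B—C (8): skip — B and C already connected.
A—D (13): add — endpoints in different components.
MST edges: D—E, A—B, A—C, A—D; total weight 2+3+4+13 = 22.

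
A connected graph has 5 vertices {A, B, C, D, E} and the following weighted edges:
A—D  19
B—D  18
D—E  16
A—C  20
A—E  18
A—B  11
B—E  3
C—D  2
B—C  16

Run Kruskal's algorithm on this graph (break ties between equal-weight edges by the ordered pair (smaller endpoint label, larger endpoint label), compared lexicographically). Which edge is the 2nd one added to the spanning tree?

Kruskal's algorithm — process edges by increasing weight (ties by edge label):
C—D (2): add — endpoints in different components.
B—E (3): add — endpoints in different components.
A—B (11): add — endpoints in different components.
B—C (16): add — endpoints in different components.
The 2nd edge added is B—E.

B-E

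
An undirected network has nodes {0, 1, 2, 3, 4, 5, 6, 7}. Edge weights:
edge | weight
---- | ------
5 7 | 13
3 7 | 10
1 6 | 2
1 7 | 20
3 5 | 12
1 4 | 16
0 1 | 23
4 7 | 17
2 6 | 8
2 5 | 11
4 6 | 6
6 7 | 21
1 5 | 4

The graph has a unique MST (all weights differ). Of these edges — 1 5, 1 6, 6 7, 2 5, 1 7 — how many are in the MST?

Kruskal's algorithm — process edges by increasing weight (ties by edge label):
1 6 (2): add — endpoints in different components.
1 5 (4): add — endpoints in different components.
4 6 (6): add — endpoints in different components.
2 6 (8): add — endpoints in different components.
3 7 (10): add — endpoints in different components.
2 5 (11): skip — 2 and 5 already connected.
3 5 (12): add — endpoints in different components.
5 7 (13): skip — 5 and 7 already connected.
1 4 (16): skip — 1 and 4 already connected.
4 7 (17): skip — 4 and 7 already connected.
1 7 (20): skip — 1 and 7 already connected.
6 7 (21): skip — 6 and 7 already connected.
0 1 (23): add — endpoints in different components.
MST edge set: {1 6, 1 5, 4 6, 2 6, 3 7, 3 5, 0 1}.
Of the listed edges, {1 5, 1 6} are in the MST → 2.

2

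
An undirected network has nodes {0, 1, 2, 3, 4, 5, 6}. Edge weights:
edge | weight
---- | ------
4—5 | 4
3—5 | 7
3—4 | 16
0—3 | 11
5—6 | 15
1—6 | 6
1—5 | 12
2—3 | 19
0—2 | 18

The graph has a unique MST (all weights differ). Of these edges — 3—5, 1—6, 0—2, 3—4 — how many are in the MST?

3

Kruskal: consider edges lightest-first.
4—5 (4): add. Components now {0} {1} {2} {3} {4,5} {6}
1—6 (6): add. Components now {0} {1,6} {2} {3} {4,5}
3—5 (7): add. Components now {0} {1,6} {2} {3,4,5}
0—3 (11): add. Components now {0,3,4,5} {1,6} {2}
1—5 (12): add. Components now {0,1,3,4,5,6} {2}
5—6 (15): skip — 5 and 6 already connected.
3—4 (16): skip — 3 and 4 already connected.
0—2 (18): add. Components now {0,1,2,3,4,5,6}
MST edge set: {4—5, 1—6, 3—5, 0—3, 1—5, 0—2}.
Of the listed edges, {3—5, 1—6, 0—2} are in the MST → 3.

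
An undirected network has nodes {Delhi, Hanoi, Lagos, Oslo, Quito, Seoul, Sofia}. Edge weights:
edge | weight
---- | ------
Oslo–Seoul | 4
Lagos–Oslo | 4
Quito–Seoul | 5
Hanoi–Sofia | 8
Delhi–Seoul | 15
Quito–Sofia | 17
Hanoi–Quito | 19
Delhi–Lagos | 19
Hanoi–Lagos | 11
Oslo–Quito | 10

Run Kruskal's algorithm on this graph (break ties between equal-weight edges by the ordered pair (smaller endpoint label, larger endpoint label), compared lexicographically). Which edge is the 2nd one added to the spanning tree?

Oslo-Seoul

Kruskal: consider edges lightest-first.
Lagos–Oslo (4): add — endpoints in different components.
Oslo–Seoul (4): add — endpoints in different components.
Quito–Seoul (5): add — endpoints in different components.
Hanoi–Sofia (8): add — endpoints in different components.
Oslo–Quito (10): skip — Quito and Oslo already connected.
Hanoi–Lagos (11): add — endpoints in different components.
Delhi–Seoul (15): add — endpoints in different components.
The 2nd edge added is Oslo–Seoul.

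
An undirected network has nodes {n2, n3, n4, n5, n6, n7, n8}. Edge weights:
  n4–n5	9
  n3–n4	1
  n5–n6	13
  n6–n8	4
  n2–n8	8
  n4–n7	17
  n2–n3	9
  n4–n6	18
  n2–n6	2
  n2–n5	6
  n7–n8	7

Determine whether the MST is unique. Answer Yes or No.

Sort edges by weight, then run Kruskal:
n3–n4 (1): add. Components now {n5} {n3,n4} {n7} {n8} {n6} {n2}
n2–n6 (2): add. Components now {n5} {n3,n4} {n7} {n8} {n2,n6}
n6–n8 (4): add. Components now {n5} {n3,n4} {n7} {n2,n6,n8}
n2–n5 (6): add. Components now {n2,n5,n6,n8} {n3,n4} {n7}
n7–n8 (7): add. Components now {n2,n5,n6,n7,n8} {n3,n4}
n2–n8 (8): skip — n8 and n2 already connected.
n2–n3 (9): add. Components now {n2,n3,n4,n5,n6,n7,n8}
Non-tree edge n4–n5 has weight 9, equal to the heaviest edge on its tree cycle — swapping gives another MST of the same weight. Not unique.

No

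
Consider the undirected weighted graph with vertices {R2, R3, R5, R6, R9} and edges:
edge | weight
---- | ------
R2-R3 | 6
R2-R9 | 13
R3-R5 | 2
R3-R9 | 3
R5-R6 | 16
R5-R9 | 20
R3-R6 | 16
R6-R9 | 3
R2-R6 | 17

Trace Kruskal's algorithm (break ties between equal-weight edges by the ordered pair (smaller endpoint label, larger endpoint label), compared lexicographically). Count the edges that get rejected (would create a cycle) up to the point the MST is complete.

Kruskal's algorithm — process edges by increasing weight (ties by edge label):
R3-R5 (2): add. Components now {R9} {R3,R5} {R2} {R6}
R3-R9 (3): add. Components now {R3,R5,R9} {R2} {R6}
R6-R9 (3): add. Components now {R3,R5,R6,R9} {R2}
R2-R3 (6): add. Components now {R2,R3,R5,R6,R9}
Edges rejected before the tree was complete: 0.

0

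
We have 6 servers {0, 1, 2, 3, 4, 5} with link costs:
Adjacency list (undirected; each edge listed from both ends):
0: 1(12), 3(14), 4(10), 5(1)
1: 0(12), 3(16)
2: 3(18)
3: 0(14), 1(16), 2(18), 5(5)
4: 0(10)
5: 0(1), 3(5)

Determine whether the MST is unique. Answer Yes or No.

Sort edges by weight, then run Kruskal:
0—5 (1): add. Components now {0,5} {1} {2} {3} {4}
3—5 (5): add. Components now {0,3,5} {1} {2} {4}
0—4 (10): add. Components now {0,3,4,5} {1} {2}
0—1 (12): add. Components now {0,1,3,4,5} {2}
0—3 (14): skip — 0 and 3 already connected.
1—3 (16): skip — 1 and 3 already connected.
2—3 (18): add. Components now {0,1,2,3,4,5}
Every non-tree edge has weight strictly greater than the heaviest edge on the tree path between its endpoints, so the MST is unique.

Yes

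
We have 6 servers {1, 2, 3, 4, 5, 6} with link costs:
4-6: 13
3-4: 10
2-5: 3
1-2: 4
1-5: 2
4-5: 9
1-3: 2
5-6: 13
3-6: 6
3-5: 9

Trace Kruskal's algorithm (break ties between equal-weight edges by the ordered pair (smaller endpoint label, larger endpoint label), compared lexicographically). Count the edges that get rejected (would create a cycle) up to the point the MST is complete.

Sort edges by weight, then run Kruskal:
1-3 (2): add. Components now {1,3} {2} {4} {5} {6}
1-5 (2): add. Components now {1,3,5} {2} {4} {6}
2-5 (3): add. Components now {1,2,3,5} {4} {6}
1-2 (4): skip — 1 and 2 already connected.
3-6 (6): add. Components now {1,2,3,5,6} {4}
3-5 (9): skip — 3 and 5 already connected.
4-5 (9): add. Components now {1,2,3,4,5,6}
Edges rejected before the tree was complete: 2.

2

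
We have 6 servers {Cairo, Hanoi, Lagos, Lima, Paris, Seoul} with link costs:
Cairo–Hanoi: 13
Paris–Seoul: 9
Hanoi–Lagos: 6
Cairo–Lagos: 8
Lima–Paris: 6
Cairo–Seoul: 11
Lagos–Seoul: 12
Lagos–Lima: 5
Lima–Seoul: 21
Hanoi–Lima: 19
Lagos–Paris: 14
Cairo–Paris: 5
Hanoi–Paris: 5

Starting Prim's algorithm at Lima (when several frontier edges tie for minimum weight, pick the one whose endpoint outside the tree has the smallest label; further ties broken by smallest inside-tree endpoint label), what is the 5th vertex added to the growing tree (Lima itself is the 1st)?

Cairo

Prim's algorithm from Lima:
Step 1: cheapest edge leaving the tree is Lagos–Lima (5); add Lagos.
Step 2: cheapest edge leaving the tree is Hanoi–Lagos (6); add Hanoi.
Step 3: cheapest edge leaving the tree is Hanoi–Paris (5); add Paris.
Step 4: cheapest edge leaving the tree is Cairo–Paris (5); add Cairo.
Step 5: cheapest edge leaving the tree is Paris–Seoul (9); add Seoul.
Vertex order: Lima, Lagos, Hanoi, Paris, Cairo, Seoul. The 5th vertex is Cairo.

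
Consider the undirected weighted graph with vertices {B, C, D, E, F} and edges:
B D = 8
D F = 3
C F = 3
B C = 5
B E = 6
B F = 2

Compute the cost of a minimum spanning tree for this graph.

14

Grow the tree from F using Prim:
Step 1: frontier [B F 2, C F 3, D F 3] → take B F (2); add B.
Step 2: frontier [B C 5, B E 6, B D 8, C F 3, D F 3] → take C F (3); add C.
Step 3: frontier [B E 6, B D 8, D F 3] → take D F (3); add D.
Step 4: frontier [B E 6] → take B E (6); add E.
MST edges: B F, C F, D F, B E; total weight 2+3+3+6 = 14.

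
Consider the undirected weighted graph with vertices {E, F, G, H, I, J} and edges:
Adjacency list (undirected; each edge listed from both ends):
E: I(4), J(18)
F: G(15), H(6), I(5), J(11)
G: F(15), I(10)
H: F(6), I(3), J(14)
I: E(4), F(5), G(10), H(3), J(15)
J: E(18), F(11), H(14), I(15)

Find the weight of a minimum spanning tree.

Prim's algorithm from F:
Step 1: frontier [F I 5, F H 6, F J 11, F G 15] → take F I (5); add I.
Step 2: frontier [F H 6, F J 11, F G 15, H I 3, E I 4, G I 10, I J 15] → take H I (3); add H.
Step 3: frontier [F J 11, F G 15, H J 14, E I 4, G I 10, I J 15] → take E I (4); add E.
Step 4: frontier [E J 18, F J 11, F G 15, H J 14, G I 10, I J 15] → take G I (10); add G.
Step 5: frontier [E J 18, F J 11, H J 14, I J 15] → take F J (11); add J.
MST edges: F I, H I, E I, G I, F J; total weight 5+3+4+10+11 = 33.

33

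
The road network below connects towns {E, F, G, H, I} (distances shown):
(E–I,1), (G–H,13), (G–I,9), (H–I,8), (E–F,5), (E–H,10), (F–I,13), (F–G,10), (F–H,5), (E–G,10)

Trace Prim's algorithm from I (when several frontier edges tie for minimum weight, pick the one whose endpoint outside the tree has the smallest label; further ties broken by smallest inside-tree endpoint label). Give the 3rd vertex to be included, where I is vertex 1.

Prim, starting at I.
Step 1: cheapest edge leaving the tree is E–I (1); add E.
Step 2: cheapest edge leaving the tree is E–F (5); add F.
Step 3: cheapest edge leaving the tree is F–H (5); add H.
Step 4: cheapest edge leaving the tree is G–I (9); add G.
Vertex order: I, E, F, H, G. The 3rd vertex is F.

F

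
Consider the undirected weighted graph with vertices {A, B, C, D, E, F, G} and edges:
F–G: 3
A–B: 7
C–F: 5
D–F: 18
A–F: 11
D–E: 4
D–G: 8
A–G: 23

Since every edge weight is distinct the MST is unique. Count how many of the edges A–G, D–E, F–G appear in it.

2

Sort edges by weight, then run Kruskal:
F–G (3): add. Components now {A} {B} {C} {D} {E} {F,G}
D–E (4): add. Components now {A} {B} {C} {D,E} {F,G}
C–F (5): add. Components now {A} {B} {C,F,G} {D,E}
A–B (7): add. Components now {A,B} {C,F,G} {D,E}
D–G (8): add. Components now {A,B} {C,D,E,F,G}
A–F (11): add. Components now {A,B,C,D,E,F,G}
MST edge set: {F–G, D–E, C–F, A–B, D–G, A–F}.
Of the listed edges, {D–E, F–G} are in the MST → 2.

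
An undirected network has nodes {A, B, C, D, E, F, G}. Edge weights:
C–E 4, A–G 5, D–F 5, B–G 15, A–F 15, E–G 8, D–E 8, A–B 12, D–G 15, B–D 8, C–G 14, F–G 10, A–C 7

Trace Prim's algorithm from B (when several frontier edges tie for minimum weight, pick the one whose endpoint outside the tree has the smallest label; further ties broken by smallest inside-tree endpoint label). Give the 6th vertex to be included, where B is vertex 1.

A

Grow the tree from B using Prim:
Step 1: cheapest edge leaving the tree is B–D (8); add D.
Step 2: cheapest edge leaving the tree is D–F (5); add F.
Step 3: cheapest edge leaving the tree is D–E (8); add E.
Step 4: cheapest edge leaving the tree is C–E (4); add C.
Step 5: cheapest edge leaving the tree is A–C (7); add A.
Step 6: cheapest edge leaving the tree is A–G (5); add G.
Vertex order: B, D, F, E, C, A, G. The 6th vertex is A.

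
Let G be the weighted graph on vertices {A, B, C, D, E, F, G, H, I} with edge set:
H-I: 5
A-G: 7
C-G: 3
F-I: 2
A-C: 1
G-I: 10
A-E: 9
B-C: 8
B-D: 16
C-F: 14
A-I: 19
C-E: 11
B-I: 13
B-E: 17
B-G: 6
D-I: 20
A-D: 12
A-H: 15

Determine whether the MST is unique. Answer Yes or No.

Yes

Kruskal's algorithm — process edges by increasing weight (ties by edge label):
A-C (1): add — endpoints in different components.
F-I (2): add — endpoints in different components.
C-G (3): add — endpoints in different components.
H-I (5): add — endpoints in different components.
B-G (6): add — endpoints in different components.
A-G (7): skip — A and G already connected.
B-C (8): skip — B and C already connected.
A-E (9): add — endpoints in different components.
G-I (10): add — endpoints in different components.
C-E (11): skip — C and E already connected.
A-D (12): add — endpoints in different components.
Every non-tree edge has weight strictly greater than the heaviest edge on the tree path between its endpoints, so the MST is unique.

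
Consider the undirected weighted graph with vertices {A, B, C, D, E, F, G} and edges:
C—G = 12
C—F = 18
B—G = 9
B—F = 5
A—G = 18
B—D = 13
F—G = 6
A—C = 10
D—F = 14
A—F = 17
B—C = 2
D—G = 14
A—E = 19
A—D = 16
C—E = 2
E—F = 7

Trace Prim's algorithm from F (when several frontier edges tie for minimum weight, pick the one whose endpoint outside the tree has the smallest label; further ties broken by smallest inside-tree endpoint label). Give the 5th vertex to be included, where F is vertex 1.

G

Prim, starting at F.
Step 1: cheapest edge leaving the tree is B—F (5); add B.
Step 2: cheapest edge leaving the tree is B—C (2); add C.
Step 3: cheapest edge leaving the tree is C—E (2); add E.
Step 4: cheapest edge leaving the tree is F—G (6); add G.
Step 5: cheapest edge leaving the tree is A—C (10); add A.
Step 6: cheapest edge leaving the tree is B—D (13); add D.
Vertex order: F, B, C, E, G, A, D. The 5th vertex is G.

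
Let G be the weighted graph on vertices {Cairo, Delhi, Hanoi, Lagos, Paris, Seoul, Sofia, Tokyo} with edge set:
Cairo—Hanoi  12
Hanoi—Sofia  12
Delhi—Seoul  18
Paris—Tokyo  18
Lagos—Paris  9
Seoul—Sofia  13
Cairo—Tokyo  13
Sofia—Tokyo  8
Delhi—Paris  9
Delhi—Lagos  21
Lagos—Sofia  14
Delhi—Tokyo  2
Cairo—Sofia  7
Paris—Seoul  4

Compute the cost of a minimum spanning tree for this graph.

Prim's algorithm from Paris:
Step 1: frontier [Paris—Seoul 4, Delhi—Paris 9, Lagos—Paris 9, Paris—Tokyo 18] → take Paris—Seoul (4); add Seoul.
Step 2: frontier [Delhi—Paris 9, Lagos—Paris 9, Paris—Tokyo 18, Seoul—Sofia 13, Delhi—Seoul 18] → take Delhi—Paris (9); add Delhi.
Step 3: frontier [Delhi—Tokyo 2, Delhi—Lagos 21, Lagos—Paris 9, Paris—Tokyo 18, Seoul—Sofia 13] → take Delhi—Tokyo (2); add Tokyo.
Step 4: frontier [Delhi—Lagos 21, Lagos—Paris 9, Seoul—Sofia 13, Sofia—Tokyo 8, Cairo—Tokyo 13] → take Sofia—Tokyo (8); add Sofia.
Step 5: frontier [Delhi—Lagos 21, Lagos—Paris 9, Cairo—Sofia 7, Hanoi—Sofia 12, Lagos—Sofia 14, Cairo—Tokyo 13] → take Cairo—Sofia (7); add Cairo.
Step 6: frontier [Cairo—Hanoi 12, Delhi—Lagos 21, Lagos—Paris 9, Hanoi—Sofia 12, Lagos—Sofia 14] → take Lagos—Paris (9); add Lagos.
Step 7: frontier [Cairo—Hanoi 12, Hanoi—Sofia 12] → take Cairo—Hanoi (12); add Hanoi.
MST edges: Paris—Seoul, Delhi—Paris, Delhi—Tokyo, Sofia—Tokyo, Cairo—Sofia, Lagos—Paris, Cairo—Hanoi; total weight 4+9+2+8+7+9+12 = 51.

51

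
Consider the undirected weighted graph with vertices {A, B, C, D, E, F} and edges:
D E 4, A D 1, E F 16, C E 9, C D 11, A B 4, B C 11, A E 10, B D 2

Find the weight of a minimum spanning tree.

Prim's algorithm from D:
Step 1: frontier [A D 1, B D 2, D E 4, C D 11] → take A D (1); add A.
Step 2: frontier [A B 4, A E 10, B D 2, D E 4, C D 11] → take B D (2); add B.
Step 3: frontier [A E 10, B C 11, D E 4, C D 11] → take D E (4); add E.
Step 4: frontier [B C 11, C D 11, C E 9, E F 16] → take C E (9); add C.
Step 5: frontier [E F 16] → take E F (16); add F.
MST edges: A D, B D, D E, C E, E F; total weight 1+2+4+9+16 = 32.

32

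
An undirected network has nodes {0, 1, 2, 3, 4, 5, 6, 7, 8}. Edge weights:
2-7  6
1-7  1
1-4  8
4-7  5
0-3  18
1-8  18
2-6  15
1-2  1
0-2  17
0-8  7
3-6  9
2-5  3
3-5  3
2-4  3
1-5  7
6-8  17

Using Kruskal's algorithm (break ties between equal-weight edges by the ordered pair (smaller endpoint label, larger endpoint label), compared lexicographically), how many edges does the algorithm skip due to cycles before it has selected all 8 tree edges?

Sort edges by weight, then run Kruskal:
1-2 (1): add — endpoints in different components.
1-7 (1): add — endpoints in different components.
2-4 (3): add — endpoints in different components.
2-5 (3): add — endpoints in different components.
3-5 (3): add — endpoints in different components.
4-7 (5): skip — 4 and 7 already connected.
2-7 (6): skip — 2 and 7 already connected.
0-8 (7): add — endpoints in different components.
1-5 (7): skip — 1 and 5 already connected.
1-4 (8): skip — 1 and 4 already connected.
3-6 (9): add — endpoints in different components.
2-6 (15): skip — 2 and 6 already connected.
0-2 (17): add — endpoints in different components.
Edges rejected before the tree was complete: 5.

5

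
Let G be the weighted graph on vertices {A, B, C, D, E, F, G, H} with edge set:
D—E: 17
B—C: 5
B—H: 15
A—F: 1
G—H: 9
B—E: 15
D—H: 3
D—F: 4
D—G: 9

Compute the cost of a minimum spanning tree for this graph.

Grow the tree from B using Prim:
Step 1: frontier [B—C 5, B—E 15, B—H 15] → take B—C (5); add C.
Step 2: frontier [B—E 15, B—H 15] → take B—E (15); add E.
Step 3: frontier [B—H 15, D—E 17] → take B—H (15); add H.
Step 4: frontier [D—E 17, D—H 3, G—H 9] → take D—H (3); add D.
Step 5: frontier [D—F 4, D—G 9, G—H 9] → take D—F (4); add F.
Step 6: frontier [D—G 9, A—F 1, G—H 9] → take A—F (1); add A.
Step 7: frontier [D—G 9, G—H 9] → take D—G (9); add G.
MST edges: B—C, B—E, B—H, D—H, D—F, A—F, D—G; total weight 5+15+15+3+4+1+9 = 52.

52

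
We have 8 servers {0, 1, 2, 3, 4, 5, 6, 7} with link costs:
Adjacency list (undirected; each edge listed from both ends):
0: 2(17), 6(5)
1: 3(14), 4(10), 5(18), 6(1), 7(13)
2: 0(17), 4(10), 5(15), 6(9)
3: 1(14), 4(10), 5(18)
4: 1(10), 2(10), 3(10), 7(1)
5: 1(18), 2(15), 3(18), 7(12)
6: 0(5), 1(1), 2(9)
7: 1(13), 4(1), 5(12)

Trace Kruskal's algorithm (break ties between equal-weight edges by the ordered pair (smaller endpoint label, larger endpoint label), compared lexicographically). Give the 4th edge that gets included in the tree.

2-6

Kruskal: consider edges lightest-first.
1 6 (1): add — endpoints in different components.
4 7 (1): add — endpoints in different components.
0 6 (5): add — endpoints in different components.
2 6 (9): add — endpoints in different components.
1 4 (10): add — endpoints in different components.
2 4 (10): skip — 2 and 4 already connected.
3 4 (10): add — endpoints in different components.
5 7 (12): add — endpoints in different components.
The 4th edge added is 2 6.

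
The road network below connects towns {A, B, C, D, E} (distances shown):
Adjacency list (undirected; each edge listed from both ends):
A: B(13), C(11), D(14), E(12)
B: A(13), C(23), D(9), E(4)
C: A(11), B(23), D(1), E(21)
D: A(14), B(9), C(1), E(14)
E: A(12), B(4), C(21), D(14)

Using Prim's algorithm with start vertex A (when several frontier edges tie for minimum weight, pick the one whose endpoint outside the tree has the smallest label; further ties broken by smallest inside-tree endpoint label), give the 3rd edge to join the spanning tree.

Prim's algorithm from A:
Step 1: cheapest edge leaving the tree is A-C (11); add C.
Step 2: cheapest edge leaving the tree is C-D (1); add D.
Step 3: cheapest edge leaving the tree is B-D (9); add B.
Step 4: cheapest edge leaving the tree is B-E (4); add E.
The 3rd edge added is B-D.

B-D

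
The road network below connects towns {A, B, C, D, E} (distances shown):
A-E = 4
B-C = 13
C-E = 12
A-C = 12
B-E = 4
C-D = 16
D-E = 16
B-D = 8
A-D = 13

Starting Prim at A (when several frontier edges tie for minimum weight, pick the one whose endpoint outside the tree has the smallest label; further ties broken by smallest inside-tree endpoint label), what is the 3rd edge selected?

B-D

Prim's algorithm from A:
Step 1: cheapest edge leaving the tree is A-E (4); add E.
Step 2: cheapest edge leaving the tree is B-E (4); add B.
Step 3: cheapest edge leaving the tree is B-D (8); add D.
Step 4: cheapest edge leaving the tree is A-C (12); add C.
The 3rd edge added is B-D.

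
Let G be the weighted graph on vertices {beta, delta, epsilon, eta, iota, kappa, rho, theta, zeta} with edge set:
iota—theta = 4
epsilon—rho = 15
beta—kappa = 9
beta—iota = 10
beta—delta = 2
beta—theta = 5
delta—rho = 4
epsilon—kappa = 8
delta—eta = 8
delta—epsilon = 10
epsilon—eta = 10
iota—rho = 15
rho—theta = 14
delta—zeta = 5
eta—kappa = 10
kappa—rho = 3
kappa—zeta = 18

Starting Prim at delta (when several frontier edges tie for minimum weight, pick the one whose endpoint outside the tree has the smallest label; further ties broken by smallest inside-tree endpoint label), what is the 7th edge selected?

Prim, starting at delta.
Step 1: cheapest edge leaving the tree is beta—delta (2); add beta.
Step 2: cheapest edge leaving the tree is delta—rho (4); add rho.
Step 3: cheapest edge leaving the tree is kappa—rho (3); add kappa.
Step 4: cheapest edge leaving the tree is beta—theta (5); add theta.
Step 5: cheapest edge leaving the tree is iota—theta (4); add iota.
Step 6: cheapest edge leaving the tree is delta—zeta (5); add zeta.
Step 7: cheapest edge leaving the tree is epsilon—kappa (8); add epsilon.
Step 8: cheapest edge leaving the tree is delta—eta (8); add eta.
The 7th edge added is epsilon—kappa.

epsilon-kappa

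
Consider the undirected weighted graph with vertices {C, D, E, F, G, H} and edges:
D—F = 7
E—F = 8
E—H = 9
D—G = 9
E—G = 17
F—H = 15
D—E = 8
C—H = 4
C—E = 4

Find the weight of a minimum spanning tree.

Grow the tree from E using Prim:
Step 1: frontier [C—E 4, D—E 8, E—F 8, E—H 9, E—G 17] → take C—E (4); add C.
Step 2: frontier [C—H 4, D—E 8, E—F 8, E—H 9, E—G 17] → take C—H (4); add H.
Step 3: frontier [D—E 8, E—F 8, E—G 17, F—H 15] → take D—E (8); add D.
Step 4: frontier [D—F 7, D—G 9, E—F 8, E—G 17, F—H 15] → take D—F (7); add F.
Step 5: frontier [D—G 9, E—G 17] → take D—G (9); add G.
MST edges: C—E, C—H, D—E, D—F, D—G; total weight 4+4+8+7+9 = 32.

32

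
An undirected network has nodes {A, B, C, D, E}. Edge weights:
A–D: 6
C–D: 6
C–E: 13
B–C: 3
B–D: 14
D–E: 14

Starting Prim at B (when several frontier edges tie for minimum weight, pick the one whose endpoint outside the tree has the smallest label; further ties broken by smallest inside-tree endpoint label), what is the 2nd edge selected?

C-D

Prim, starting at B.
Step 1: frontier [B–C 3, B–D 14] → take B–C (3); add C.
Step 2: frontier [B–D 14, C–D 6, C–E 13] → take C–D (6); add D.
Step 3: frontier [C–E 13, A–D 6, D–E 14] → take A–D (6); add A.
Step 4: frontier [C–E 13, D–E 14] → take C–E (13); add E.
The 2nd edge added is C–D.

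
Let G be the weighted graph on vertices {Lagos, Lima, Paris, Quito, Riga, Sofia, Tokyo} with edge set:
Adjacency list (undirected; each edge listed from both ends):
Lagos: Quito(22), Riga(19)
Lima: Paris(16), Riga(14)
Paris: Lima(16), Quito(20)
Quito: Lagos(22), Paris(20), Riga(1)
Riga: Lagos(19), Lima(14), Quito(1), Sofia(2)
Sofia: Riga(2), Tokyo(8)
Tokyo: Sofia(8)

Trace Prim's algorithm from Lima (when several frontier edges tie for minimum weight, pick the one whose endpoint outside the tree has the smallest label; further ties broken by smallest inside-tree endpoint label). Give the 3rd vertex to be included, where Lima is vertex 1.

Grow the tree from Lima using Prim:
Step 1: cheapest edge leaving the tree is Lima-Riga (14); add Riga.
Step 2: cheapest edge leaving the tree is Quito-Riga (1); add Quito.
Step 3: cheapest edge leaving the tree is Riga-Sofia (2); add Sofia.
Step 4: cheapest edge leaving the tree is Sofia-Tokyo (8); add Tokyo.
Step 5: cheapest edge leaving the tree is Lima-Paris (16); add Paris.
Step 6: cheapest edge leaving the tree is Lagos-Riga (19); add Lagos.
Vertex order: Lima, Riga, Quito, Sofia, Tokyo, Paris, Lagos. The 3rd vertex is Quito.

Quito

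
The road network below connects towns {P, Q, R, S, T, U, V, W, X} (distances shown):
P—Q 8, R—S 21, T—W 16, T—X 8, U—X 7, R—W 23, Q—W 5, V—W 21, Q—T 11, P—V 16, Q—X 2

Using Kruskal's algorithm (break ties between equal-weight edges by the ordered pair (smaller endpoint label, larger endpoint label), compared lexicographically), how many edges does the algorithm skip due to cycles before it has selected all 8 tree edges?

Kruskal: consider edges lightest-first.
Q—X (2): add — endpoints in different components.
Q—W (5): add — endpoints in different components.
U—X (7): add — endpoints in different components.
P—Q (8): add — endpoints in different components.
T—X (8): add — endpoints in different components.
Q—T (11): skip — Q and T already connected.
P—V (16): add — endpoints in different components.
T—W (16): skip — W and T already connected.
R—S (21): add — endpoints in different components.
V—W (21): skip — V and W already connected.
R—W (23): add — endpoints in different components.
Edges rejected before the tree was complete: 3.

3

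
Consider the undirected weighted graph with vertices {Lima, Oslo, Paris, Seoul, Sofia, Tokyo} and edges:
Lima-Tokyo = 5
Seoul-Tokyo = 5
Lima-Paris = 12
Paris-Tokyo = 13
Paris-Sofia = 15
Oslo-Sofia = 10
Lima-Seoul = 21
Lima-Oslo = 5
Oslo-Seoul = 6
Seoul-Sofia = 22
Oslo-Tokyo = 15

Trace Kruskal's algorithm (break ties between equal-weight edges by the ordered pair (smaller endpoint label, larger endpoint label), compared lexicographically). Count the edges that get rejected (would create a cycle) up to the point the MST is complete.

Kruskal: consider edges lightest-first.
Lima-Oslo (5): add — endpoints in different components.
Lima-Tokyo (5): add — endpoints in different components.
Seoul-Tokyo (5): add — endpoints in different components.
Oslo-Seoul (6): skip — Oslo and Seoul already connected.
Oslo-Sofia (10): add — endpoints in different components.
Lima-Paris (12): add — endpoints in different components.
Edges rejected before the tree was complete: 1.

1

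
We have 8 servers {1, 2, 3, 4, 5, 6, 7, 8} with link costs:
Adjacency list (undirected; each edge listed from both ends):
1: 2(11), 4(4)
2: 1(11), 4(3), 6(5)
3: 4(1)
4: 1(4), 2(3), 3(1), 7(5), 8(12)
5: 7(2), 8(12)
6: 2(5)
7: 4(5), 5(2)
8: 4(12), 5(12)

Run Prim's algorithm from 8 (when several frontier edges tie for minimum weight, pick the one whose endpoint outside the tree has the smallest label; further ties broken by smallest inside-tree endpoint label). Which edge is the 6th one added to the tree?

4-7

Prim, starting at 8.
Step 1: frontier [4–8 12, 5–8 12] → take 4–8 (12); add 4.
Step 2: frontier [3–4 1, 2–4 3, 1–4 4, 4–7 5, 5–8 12] → take 3–4 (1); add 3.
Step 3: frontier [2–4 3, 1–4 4, 4–7 5, 5–8 12] → take 2–4 (3); add 2.
Step 4: frontier [2–6 5, 1–2 11, 1–4 4, 4–7 5, 5–8 12] → take 1–4 (4); add 1.
Step 5: frontier [2–6 5, 4–7 5, 5–8 12] → take 2–6 (5); add 6.
Step 6: frontier [4–7 5, 5–8 12] → take 4–7 (5); add 7.
Step 7: frontier [5–7 2, 5–8 12] → take 5–7 (2); add 5.
The 6th edge added is 4–7.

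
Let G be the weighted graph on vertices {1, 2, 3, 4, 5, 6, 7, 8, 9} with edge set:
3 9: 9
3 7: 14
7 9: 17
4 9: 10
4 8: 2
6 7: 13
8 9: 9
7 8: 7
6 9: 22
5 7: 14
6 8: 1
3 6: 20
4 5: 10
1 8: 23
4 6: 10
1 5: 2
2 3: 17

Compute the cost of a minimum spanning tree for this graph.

57

Prim, starting at 8.
Step 1: cheapest edge leaving the tree is 6 8 (1); add 6.
Step 2: cheapest edge leaving the tree is 4 8 (2); add 4.
Step 3: cheapest edge leaving the tree is 7 8 (7); add 7.
Step 4: cheapest edge leaving the tree is 8 9 (9); add 9.
Step 5: cheapest edge leaving the tree is 3 9 (9); add 3.
Step 6: cheapest edge leaving the tree is 4 5 (10); add 5.
Step 7: cheapest edge leaving the tree is 1 5 (2); add 1.
Step 8: cheapest edge leaving the tree is 2 3 (17); add 2.
MST edges: 6 8, 4 8, 7 8, 8 9, 3 9, 4 5, 1 5, 2 3; total weight 1+2+7+9+9+10+2+17 = 57.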